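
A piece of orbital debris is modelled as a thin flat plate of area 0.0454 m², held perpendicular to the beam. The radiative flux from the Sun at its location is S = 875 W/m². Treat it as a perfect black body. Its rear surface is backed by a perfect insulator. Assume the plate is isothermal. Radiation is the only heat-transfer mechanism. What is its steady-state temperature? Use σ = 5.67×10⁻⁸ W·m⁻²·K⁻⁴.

At equilibrium, absorbed power = emitted power.
Absorbing cross-section = A = 0.04540 m²; emitting surface = A = 0.04540 m² (ratio 1).
S·A_cross = εσ·A_surf·T⁴  ⇒  T⁴ = S/(1σ).
T⁴ = 1.00·875/(1·5.67×10⁻⁸) = 1.543×10¹⁰ K⁴.
T = (1.543×10¹⁰)^(1/4).

T ≈ 352 K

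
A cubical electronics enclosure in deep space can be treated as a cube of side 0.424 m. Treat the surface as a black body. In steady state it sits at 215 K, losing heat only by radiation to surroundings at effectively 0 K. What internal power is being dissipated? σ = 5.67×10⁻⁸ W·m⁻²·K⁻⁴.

Steady state: P = εσA T⁴.
A = 6L² = 1.079 m²; T⁴ = (215)⁴ = 2.137×10⁹ K⁴.
P = 1.0 × 5.67×10⁻⁸ × 1.079 × 2.137×10⁹.

P ≈ 131 W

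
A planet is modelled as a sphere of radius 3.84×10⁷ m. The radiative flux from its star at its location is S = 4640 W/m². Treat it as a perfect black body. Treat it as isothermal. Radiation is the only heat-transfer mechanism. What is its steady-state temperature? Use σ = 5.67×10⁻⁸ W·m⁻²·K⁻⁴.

At equilibrium, absorbed power = emitted power.
Absorbing cross-section = πr² = 4.632×10¹⁵ m²; emitting surface = 4πr² = 1.853×10¹⁶ m² (ratio 4).
S·A_cross = εσ·A_surf·T⁴  ⇒  T⁴ = S/(4σ).
T⁴ = 1.00·4640/(4·5.67×10⁻⁸) = 2.046×10¹⁰ K⁴.
T = (2.046×10¹⁰)^(1/4).

T ≈ 378 K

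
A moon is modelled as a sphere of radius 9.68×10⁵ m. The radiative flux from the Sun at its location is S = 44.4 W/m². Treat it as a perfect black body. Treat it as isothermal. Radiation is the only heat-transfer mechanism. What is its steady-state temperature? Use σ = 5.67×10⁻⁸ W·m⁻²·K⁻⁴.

At equilibrium, absorbed power = emitted power.
Absorbing cross-section = πr² = 2.944×10¹² m²; emitting surface = 4πr² = 1.177×10¹³ m² (ratio 4).
S·A_cross = εσ·A_surf·T⁴  ⇒  T⁴ = S/(4σ).
T⁴ = 1.00·44.4/(4·5.67×10⁻⁸) = 1.958×10⁸ K⁴.
T = (1.958×10⁸)^(1/4).

T ≈ 118 K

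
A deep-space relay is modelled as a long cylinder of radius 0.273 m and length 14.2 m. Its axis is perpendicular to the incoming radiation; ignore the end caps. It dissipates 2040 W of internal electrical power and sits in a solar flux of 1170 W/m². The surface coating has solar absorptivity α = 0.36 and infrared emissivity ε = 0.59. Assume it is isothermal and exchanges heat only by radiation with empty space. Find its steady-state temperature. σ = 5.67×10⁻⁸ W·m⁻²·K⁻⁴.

T ≈ 284 K

At steady state, absorbed solar power + internal power = radiated power.
Absorbed: α·S·A_cross = 0.36·1170·7.753 = 3266 W (cross-section 2rL).
Total input = 3266 + 2040 = 5306 W.
Radiated: εσ·A_surf·T⁴ with A_surf = 2πrL = 24.36 m².
T⁴ = 5306/(0.59·5.67×10⁻⁸·24.36) = 6.511×10⁹ K⁴.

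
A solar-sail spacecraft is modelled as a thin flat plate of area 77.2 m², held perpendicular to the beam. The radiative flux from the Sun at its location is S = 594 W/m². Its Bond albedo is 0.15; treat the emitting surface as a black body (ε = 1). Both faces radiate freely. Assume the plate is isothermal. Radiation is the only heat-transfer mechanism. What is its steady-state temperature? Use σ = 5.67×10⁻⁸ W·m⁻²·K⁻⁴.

At equilibrium, absorbed power = emitted power.
Absorbing cross-section = A = 77.20 m²; emitting surface = 2A = 154.4 m² (ratio 2).
(1−a)S·A_cross = εσ·A_surf·T⁴  ⇒  T⁴ = (1−a)S/(2σ).
T⁴ = 0.850·594/(2·5.67×10⁻⁸) = 4.452×10⁹ K⁴.
T = (4.452×10⁹)^(1/4).

T ≈ 258 K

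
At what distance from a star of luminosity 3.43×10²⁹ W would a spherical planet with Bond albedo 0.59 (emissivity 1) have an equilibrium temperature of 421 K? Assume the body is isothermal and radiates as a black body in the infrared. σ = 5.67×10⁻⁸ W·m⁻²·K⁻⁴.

For an isothermal black-emitting sphere, (1−a)S·πr² = σ·4πr²·T⁴ ⇒ S = 4σT⁴/(1−a).
S = 4·5.67×10⁻⁸·(421)⁴/0.410 = 17380 W/m².
Flux falls as S = L/(4πd²), so d = √(L/(4πS)) = √(3.43×10²⁹/(4π·17380)).

d ≈ 1.25×10¹² m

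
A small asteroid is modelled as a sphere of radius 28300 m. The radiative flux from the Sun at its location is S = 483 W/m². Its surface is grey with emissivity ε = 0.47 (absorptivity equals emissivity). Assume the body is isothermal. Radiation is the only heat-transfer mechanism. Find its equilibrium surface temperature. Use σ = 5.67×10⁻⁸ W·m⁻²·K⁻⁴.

At equilibrium, absorbed power = emitted power.
Absorbing cross-section = πr² = 2.516×10⁹ m²; emitting surface = 4πr² = 1.006×10¹⁰ m² (ratio 4).
εS·A_cross = εσ·A_surf·T⁴  ⇒  T⁴ = S/(4σ)   (ε cancels).
T⁴ = 483/(4·5.67×10⁻⁸) = 2.130×10⁹ K⁴.
T = (2.130×10⁹)^(1/4).

T ≈ 215 K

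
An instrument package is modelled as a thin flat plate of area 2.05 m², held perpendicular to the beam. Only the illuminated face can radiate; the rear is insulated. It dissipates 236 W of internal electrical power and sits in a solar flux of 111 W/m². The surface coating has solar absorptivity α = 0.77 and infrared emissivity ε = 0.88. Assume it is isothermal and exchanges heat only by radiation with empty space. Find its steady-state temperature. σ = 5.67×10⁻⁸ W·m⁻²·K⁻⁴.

At steady state, absorbed solar power + internal power = radiated power.
Absorbed: α·S·A_cross = 0.77·111·2.050 = 175.2 W (cross-section A).
Total input = 175.2 + 236 = 411.2 W.
Radiated: εσ·A_surf·T⁴ with A_surf = A = 2.050 m².
T⁴ = 411.2/(0.88·5.67×10⁻⁸·2.050) = 4.020×10⁹ K⁴.

T ≈ 252 K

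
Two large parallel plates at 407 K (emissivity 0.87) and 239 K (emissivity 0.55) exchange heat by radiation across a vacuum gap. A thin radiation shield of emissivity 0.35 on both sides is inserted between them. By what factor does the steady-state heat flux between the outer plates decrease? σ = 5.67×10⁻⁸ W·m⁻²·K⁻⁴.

Without shield: q₀ = σΔ(T⁴)/(1/ε₁+1/ε₂−1) with denominator 1.968.
With shield the two gaps are in series; the resistances add: (1/ε₁+1/ε_s−1)+(1/ε_s+1/ε₂−1) = 3.007+3.675 = 6.682.
Heat-flux ratio q₀/q = 6.682/1.968.

factor ≈ 3.40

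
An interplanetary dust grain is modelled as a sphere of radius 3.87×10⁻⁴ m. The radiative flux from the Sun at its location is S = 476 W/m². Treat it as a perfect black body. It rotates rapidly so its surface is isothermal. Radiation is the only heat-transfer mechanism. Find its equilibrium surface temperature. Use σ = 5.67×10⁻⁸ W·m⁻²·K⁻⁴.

At equilibrium, absorbed power = emitted power.
Absorbing cross-section = πr² = 4.705×10⁻⁷ m²; emitting surface = 4πr² = 1.882×10⁻⁶ m² (ratio 4).
S·A_cross = εσ·A_surf·T⁴  ⇒  T⁴ = S/(4σ).
T⁴ = 1.00·476/(4·5.67×10⁻⁸) = 2.099×10⁹ K⁴.
T = (2.099×10⁹)^(1/4).

T ≈ 214 K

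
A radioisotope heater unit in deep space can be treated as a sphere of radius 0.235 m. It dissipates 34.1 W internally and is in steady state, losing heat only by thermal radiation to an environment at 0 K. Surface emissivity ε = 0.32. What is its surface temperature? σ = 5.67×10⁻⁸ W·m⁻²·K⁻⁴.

T ≈ 228 K

Steady state: internal power = radiated power, P = εσA T⁴.
Radiating area A = 4πr² = 0.6940 m².
T⁴ = P/(εσA) = 34.1/(0.32·5.67×10⁻⁸·0.6940) = 2.708×10⁹ K⁴.
T = (2.708×10⁹)^(1/4).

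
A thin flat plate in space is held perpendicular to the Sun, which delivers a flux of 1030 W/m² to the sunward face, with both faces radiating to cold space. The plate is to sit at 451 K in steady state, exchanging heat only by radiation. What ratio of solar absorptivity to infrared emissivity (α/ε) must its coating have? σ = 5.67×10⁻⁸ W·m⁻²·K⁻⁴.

α/ε ≈ 4.55

Balance: αS·A = εσ·2A·T⁴ ⇒ α/ε = 2σT⁴/S.
α/ε = 2·5.67×10⁻⁸·(451)⁴/1030 = 2·5.67×10⁻⁸·4.137×10¹⁰/1030.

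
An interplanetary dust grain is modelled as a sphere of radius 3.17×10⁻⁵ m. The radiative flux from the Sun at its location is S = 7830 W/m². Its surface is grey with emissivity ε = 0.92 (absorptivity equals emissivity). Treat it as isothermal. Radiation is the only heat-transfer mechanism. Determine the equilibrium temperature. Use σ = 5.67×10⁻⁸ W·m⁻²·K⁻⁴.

T ≈ 431 K

At equilibrium, absorbed power = emitted power.
Absorbing cross-section = πr² = 3.157×10⁻⁹ m²; emitting surface = 4πr² = 1.263×10⁻⁸ m² (ratio 4).
εS·A_cross = εσ·A_surf·T⁴  ⇒  T⁴ = S/(4σ)   (ε cancels).
T⁴ = 7830/(4·5.67×10⁻⁸) = 3.452×10¹⁰ K⁴.
T = (3.452×10¹⁰)^(1/4).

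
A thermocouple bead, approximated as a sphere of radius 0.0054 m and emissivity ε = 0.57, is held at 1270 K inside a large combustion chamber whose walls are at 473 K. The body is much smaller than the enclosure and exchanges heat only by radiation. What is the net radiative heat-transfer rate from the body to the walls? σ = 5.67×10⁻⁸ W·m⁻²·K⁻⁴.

P_net ≈ 30.2 W

For a small grey body in a large enclosure: P_net = εσA(T_body⁴ − T_wall⁴).
A = 4πr² = 3.664×10⁻⁴ m²; T_body⁴ − T_wall⁴ = 2.601×10¹² − 5.005×10¹⁰ = 2.551×10¹² K⁴.
|P_net| = 0.57·5.67×10⁻⁸·3.664×10⁻⁴·2.551×10¹².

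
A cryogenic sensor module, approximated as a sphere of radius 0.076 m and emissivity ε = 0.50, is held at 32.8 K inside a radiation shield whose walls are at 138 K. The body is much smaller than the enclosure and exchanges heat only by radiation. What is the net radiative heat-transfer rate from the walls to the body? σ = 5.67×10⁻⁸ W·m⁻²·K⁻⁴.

For a small grey body in a large enclosure: P_net = εσA(T_body⁴ − T_wall⁴).
A = 4πr² = 0.07258 m²; T_body⁴ − T_wall⁴ = 1.157×10⁶ − 3.627×10⁸ = -3.615×10⁸ K⁴.
|P_net| = 0.50·5.67×10⁻⁸·0.07258·3.615×10⁸.

P_net ≈ 0.744 W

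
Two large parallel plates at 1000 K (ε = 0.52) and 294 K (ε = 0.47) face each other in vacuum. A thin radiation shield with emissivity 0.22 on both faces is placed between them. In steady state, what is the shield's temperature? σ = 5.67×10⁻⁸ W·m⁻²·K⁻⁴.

In steady state the net flux on the hot side equals that on the cold side.
σ(T₁⁴−T_s⁴)/D₁ = σ(T_s⁴−T₂⁴)/D₂, with D₁ = 1/ε₁+1/ε_s−1 = 5.469, D₂ = 1/ε_s+1/ε₂−1 = 5.673.
Solve for T_s⁴: T_s⁴ = (D₂·T₁⁴ + D₁·T₂⁴)/(D₁+D₂) = 5.128×10¹¹ K⁴.

T_s ≈ 846 K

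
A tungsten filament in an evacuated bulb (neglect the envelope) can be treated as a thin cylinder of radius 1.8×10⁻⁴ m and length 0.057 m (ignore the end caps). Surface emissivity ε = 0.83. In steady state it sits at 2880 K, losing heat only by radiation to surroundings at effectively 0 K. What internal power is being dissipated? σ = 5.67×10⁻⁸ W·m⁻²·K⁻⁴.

Steady state: P = εσA T⁴.
A = 2πrL = 6.447×10⁻⁵ m²; T⁴ = (2880)⁴ = 6.880×10¹³ K⁴.
P = 0.83 × 5.67×10⁻⁸ × 6.447×10⁻⁵ × 6.880×10¹³.

P ≈ 209 W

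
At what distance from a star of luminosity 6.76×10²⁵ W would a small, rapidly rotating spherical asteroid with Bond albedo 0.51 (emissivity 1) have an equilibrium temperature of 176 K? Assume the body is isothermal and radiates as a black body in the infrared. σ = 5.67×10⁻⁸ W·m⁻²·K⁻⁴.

For an isothermal black-emitting sphere, (1−a)S·πr² = σ·4πr²·T⁴ ⇒ S = 4σT⁴/(1−a).
S = 4·5.67×10⁻⁸·(176)⁴/0.490 = 444.1 W/m².
Flux falls as S = L/(4πd²), so d = √(L/(4πS)) = √(6.76×10²⁵/(4π·444.1)).

d ≈ 1.10×10¹¹ m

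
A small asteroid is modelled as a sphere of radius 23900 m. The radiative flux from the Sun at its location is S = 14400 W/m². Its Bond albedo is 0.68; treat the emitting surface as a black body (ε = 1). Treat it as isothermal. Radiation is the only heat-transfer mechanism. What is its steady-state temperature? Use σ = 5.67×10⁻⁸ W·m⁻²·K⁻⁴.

At equilibrium, absorbed power = emitted power.
Absorbing cross-section = πr² = 1.795×10⁹ m²; emitting surface = 4πr² = 7.178×10⁹ m² (ratio 4).
(1−a)S·A_cross = εσ·A_surf·T⁴  ⇒  T⁴ = (1−a)S/(4σ).
T⁴ = 0.320·14400/(4·5.67×10⁻⁸) = 2.032×10¹⁰ K⁴.
T = (2.032×10¹⁰)^(1/4).

T ≈ 378 K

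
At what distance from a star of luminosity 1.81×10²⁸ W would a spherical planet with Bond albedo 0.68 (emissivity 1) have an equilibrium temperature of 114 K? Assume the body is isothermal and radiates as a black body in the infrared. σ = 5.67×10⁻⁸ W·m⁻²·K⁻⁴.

For an isothermal black-emitting sphere, (1−a)S·πr² = σ·4πr²·T⁴ ⇒ S = 4σT⁴/(1−a).
S = 4·5.67×10⁻⁸·(114)⁴/0.320 = 119.7 W/m².
Flux falls as S = L/(4πd²), so d = √(L/(4πS)) = √(1.81×10²⁸/(4π·119.7)).

d ≈ 3.47×10¹² m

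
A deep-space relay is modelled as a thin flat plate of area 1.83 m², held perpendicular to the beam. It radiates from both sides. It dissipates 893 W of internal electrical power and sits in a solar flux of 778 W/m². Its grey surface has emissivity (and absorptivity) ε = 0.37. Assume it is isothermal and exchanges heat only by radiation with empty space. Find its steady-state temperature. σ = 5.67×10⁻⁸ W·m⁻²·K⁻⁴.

T ≈ 369 K

At steady state, absorbed solar power + internal power = radiated power.
Absorbed: α·S·A_cross = 0.37·778·1.830 = 526.8 W (cross-section A).
Total input = 526.8 + 893 = 1420 W.
Radiated: εσ·A_surf·T⁴ with A_surf = 2A = 3.660 m².
T⁴ = 1420/(0.37·5.67×10⁻⁸·3.660) = 1.849×10¹⁰ K⁴.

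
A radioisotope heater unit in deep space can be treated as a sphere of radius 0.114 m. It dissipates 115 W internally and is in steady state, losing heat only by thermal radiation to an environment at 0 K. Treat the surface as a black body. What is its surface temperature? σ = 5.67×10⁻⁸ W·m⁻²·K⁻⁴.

Steady state: internal power = radiated power, P = εσA T⁴.
Radiating area A = 4πr² = 0.1633 m².
T⁴ = P/(εσA) = 115/(1.0·5.67×10⁻⁸·0.1633) = 1.242×10¹⁰ K⁴.
T = (1.242×10¹⁰)^(1/4).

T ≈ 334 K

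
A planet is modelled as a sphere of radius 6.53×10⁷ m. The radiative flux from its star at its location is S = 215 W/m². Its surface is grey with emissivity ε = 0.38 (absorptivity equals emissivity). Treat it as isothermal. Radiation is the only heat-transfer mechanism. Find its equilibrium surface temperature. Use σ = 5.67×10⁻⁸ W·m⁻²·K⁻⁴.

At equilibrium, absorbed power = emitted power.
Absorbing cross-section = πr² = 1.340×10¹⁶ m²; emitting surface = 4πr² = 5.358×10¹⁶ m² (ratio 4).
εS·A_cross = εσ·A_surf·T⁴  ⇒  T⁴ = S/(4σ)   (ε cancels).
T⁴ = 215/(4·5.67×10⁻⁸) = 9.480×10⁸ K⁴.
T = (9.480×10⁸)^(1/4).

T ≈ 175 K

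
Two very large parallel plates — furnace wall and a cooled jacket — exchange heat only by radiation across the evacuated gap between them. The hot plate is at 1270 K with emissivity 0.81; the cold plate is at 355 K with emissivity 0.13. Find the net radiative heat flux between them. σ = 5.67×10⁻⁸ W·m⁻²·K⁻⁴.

For two infinite grey parallel plates, q = σ(T₁⁴ − T₂⁴)/(1/ε₁ + 1/ε₂ − 1).
T₁⁴ − T₂⁴ = 2.601×10¹² − 1.588×10¹⁰ = 2.586×10¹² K⁴.
1/ε₁ + 1/ε₂ − 1 = 1.235 + 7.692 − 1 = 7.927.
q = 5.67×10⁻⁸ × 2.586×10¹² / 7.927.

q ≈ 18500 W/m²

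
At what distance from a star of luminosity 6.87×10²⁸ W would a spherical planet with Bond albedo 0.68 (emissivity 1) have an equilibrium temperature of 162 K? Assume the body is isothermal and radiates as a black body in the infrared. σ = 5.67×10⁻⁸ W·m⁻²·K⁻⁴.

For an isothermal black-emitting sphere, (1−a)S·πr² = σ·4πr²·T⁴ ⇒ S = 4σT⁴/(1−a).
S = 4·5.67×10⁻⁸·(162)⁴/0.320 = 488.1 W/m².
Flux falls as S = L/(4πd²), so d = √(L/(4πS)) = √(6.87×10²⁸/(4π·488.1)).

d ≈ 3.35×10¹² m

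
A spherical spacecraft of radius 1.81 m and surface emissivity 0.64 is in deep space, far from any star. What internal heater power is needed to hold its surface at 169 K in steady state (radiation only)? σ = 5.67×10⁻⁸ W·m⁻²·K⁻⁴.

P = εσ·4πr²·T⁴.
4πr² = 41.17 m²; T⁴ = 8.157×10⁸ K⁴.
P = 0.64·5.67×10⁻⁸·41.17·8.157×10⁸.

P ≈ 1220 W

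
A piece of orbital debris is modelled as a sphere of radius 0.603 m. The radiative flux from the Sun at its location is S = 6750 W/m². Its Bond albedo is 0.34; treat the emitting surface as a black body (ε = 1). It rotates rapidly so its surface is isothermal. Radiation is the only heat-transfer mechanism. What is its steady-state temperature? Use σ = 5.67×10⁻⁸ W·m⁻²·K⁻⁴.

T ≈ 374 K

At equilibrium, absorbed power = emitted power.
Absorbing cross-section = πr² = 1.142 m²; emitting surface = 4πr² = 4.569 m² (ratio 4).
(1−a)S·A_cross = εσ·A_surf·T⁴  ⇒  T⁴ = (1−a)S/(4σ).
T⁴ = 0.660·6750/(4·5.67×10⁻⁸) = 1.964×10¹⁰ K⁴.
T = (1.964×10¹⁰)^(1/4).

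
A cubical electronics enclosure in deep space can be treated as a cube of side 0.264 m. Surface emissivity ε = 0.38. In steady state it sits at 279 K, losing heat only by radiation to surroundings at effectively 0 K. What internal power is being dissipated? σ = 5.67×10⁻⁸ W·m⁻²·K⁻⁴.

P ≈ 54.6 W

Steady state: P = εσA T⁴.
A = 6L² = 0.4182 m²; T⁴ = (279)⁴ = 6.059×10⁹ K⁴.
P = 0.38 × 5.67×10⁻⁸ × 0.4182 × 6.059×10⁹.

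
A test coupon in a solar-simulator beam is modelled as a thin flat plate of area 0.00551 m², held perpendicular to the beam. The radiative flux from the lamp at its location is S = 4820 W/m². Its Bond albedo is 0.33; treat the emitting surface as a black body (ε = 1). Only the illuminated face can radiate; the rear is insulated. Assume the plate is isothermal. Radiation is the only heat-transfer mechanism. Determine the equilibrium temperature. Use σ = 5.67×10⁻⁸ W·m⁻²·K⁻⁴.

At equilibrium, absorbed power = emitted power.
Absorbing cross-section = A = 0.005510 m²; emitting surface = A = 0.005510 m² (ratio 1).
(1−a)S·A_cross = εσ·A_surf·T⁴  ⇒  T⁴ = (1−a)S/(1σ).
T⁴ = 0.670·4820/(1·5.67×10⁻⁸) = 5.696×10¹⁰ K⁴.
T = (5.696×10¹⁰)^(1/4).

T ≈ 489 K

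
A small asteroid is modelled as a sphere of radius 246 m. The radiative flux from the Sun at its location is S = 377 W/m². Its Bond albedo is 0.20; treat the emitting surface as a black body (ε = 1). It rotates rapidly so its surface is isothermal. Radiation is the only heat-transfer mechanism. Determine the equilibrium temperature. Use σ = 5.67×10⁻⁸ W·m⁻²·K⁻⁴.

T ≈ 191 K

At equilibrium, absorbed power = emitted power.
Absorbing cross-section = πr² = 1.901×10⁵ m²; emitting surface = 4πr² = 7.605×10⁵ m² (ratio 4).
(1−a)S·A_cross = εσ·A_surf·T⁴  ⇒  T⁴ = (1−a)S/(4σ).
T⁴ = 0.800·377/(4·5.67×10⁻⁸) = 1.330×10⁹ K⁴.
T = (1.330×10⁹)^(1/4).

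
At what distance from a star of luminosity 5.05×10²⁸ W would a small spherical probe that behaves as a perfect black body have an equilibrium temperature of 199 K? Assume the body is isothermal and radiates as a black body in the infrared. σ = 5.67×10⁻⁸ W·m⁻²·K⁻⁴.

For an isothermal black-emitting sphere, (1−a)S·πr² = σ·4πr²·T⁴ ⇒ S = 4σT⁴/(1−a).
S = 4·5.67×10⁻⁸·(199)⁴/1.00 = 355.7 W/m².
Flux falls as S = L/(4πd²), so d = √(L/(4πS)) = √(5.05×10²⁸/(4π·355.7)).

d ≈ 3.36×10¹² m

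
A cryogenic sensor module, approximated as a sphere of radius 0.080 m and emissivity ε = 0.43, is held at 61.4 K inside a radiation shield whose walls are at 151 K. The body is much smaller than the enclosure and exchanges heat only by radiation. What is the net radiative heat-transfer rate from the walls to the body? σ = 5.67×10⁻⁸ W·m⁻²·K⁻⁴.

P_net ≈ 0.992 W

For a small grey body in a large enclosure: P_net = εσA(T_body⁴ − T_wall⁴).
A = 4πr² = 0.08042 m²; T_body⁴ − T_wall⁴ = 1.421×10⁷ − 5.199×10⁸ = -5.057×10⁸ K⁴.
|P_net| = 0.43·5.67×10⁻⁸·0.08042·5.057×10⁸.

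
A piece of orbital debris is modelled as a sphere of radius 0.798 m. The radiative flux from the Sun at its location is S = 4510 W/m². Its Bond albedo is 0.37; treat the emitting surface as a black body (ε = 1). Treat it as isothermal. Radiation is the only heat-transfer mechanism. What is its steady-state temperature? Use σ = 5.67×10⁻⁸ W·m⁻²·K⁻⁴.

At equilibrium, absorbed power = emitted power.
Absorbing cross-section = πr² = 2.001 m²; emitting surface = 4πr² = 8.002 m² (ratio 4).
(1−a)S·A_cross = εσ·A_surf·T⁴  ⇒  T⁴ = (1−a)S/(4σ).
T⁴ = 0.630·4510/(4·5.67×10⁻⁸) = 1.253×10¹⁰ K⁴.
T = (1.253×10¹⁰)^(1/4).

T ≈ 335 K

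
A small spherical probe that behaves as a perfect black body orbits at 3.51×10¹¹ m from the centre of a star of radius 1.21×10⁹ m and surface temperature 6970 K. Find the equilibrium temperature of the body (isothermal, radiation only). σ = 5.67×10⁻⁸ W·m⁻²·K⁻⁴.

The star's surface emits σT_*⁴; at distance d the flux is S = σT_*⁴(R_*/d)².
S = 5.67×10⁻⁸·(6970)⁴·(1.21×10⁹/3.51×10¹¹)² = 1590 W/m².
For an isothermal sphere T⁴ = (1−a)S/(4σ) = 7.012×10⁹ K⁴.

T ≈ 289 K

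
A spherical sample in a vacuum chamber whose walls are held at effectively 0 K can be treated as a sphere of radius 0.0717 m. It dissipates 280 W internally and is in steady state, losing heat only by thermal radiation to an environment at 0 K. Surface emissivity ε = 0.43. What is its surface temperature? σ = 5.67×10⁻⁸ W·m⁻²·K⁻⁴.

T ≈ 649 K

Steady state: internal power = radiated power, P = εσA T⁴.
Radiating area A = 4πr² = 0.06460 m².
T⁴ = P/(εσA) = 280/(0.43·5.67×10⁻⁸·0.06460) = 1.778×10¹¹ K⁴.
T = (1.778×10¹¹)^(1/4).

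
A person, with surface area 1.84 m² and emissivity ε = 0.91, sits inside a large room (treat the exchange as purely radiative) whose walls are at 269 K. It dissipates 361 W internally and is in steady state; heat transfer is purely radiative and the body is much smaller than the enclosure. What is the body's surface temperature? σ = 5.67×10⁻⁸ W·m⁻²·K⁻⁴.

T ≈ 308 K

For a small grey body in a large enclosure, net radiated power = εσA(T⁴ − T_w⁴).
Steady state: P = εσA(T⁴ − T_w⁴) with A = 1.84 m².
T⁴ = P/(εσA) + T_w⁴ = 361/(0.91·5.67×10⁻⁸·1.840) + (269)⁴
    = 3.802×10⁹ + 5.236×10⁹ = 9.039×10⁹ K⁴.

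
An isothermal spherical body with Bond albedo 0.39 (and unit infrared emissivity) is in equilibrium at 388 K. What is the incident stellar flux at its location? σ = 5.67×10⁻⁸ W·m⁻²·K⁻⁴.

S ≈ 8430 W/m²

(1−a)S·πr² = σ·4πr²·T⁴ ⇒ S = 4σT⁴/(1−a).
S = 4·5.67×10⁻⁸·2.266×10¹⁰/0.610.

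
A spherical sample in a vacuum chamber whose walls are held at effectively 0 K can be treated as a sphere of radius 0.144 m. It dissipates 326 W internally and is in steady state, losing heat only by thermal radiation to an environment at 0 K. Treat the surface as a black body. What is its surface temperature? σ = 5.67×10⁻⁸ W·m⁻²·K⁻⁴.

T ≈ 385 K

Steady state: internal power = radiated power, P = εσA T⁴.
Radiating area A = 4πr² = 0.2606 m².
T⁴ = P/(εσA) = 326/(1.0·5.67×10⁻⁸·0.2606) = 2.206×10¹⁰ K⁴.
T = (2.206×10¹⁰)^(1/4).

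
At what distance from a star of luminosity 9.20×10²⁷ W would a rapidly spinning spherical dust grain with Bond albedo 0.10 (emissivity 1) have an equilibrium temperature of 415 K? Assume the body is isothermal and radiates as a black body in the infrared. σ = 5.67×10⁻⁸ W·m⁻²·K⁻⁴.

d ≈ 3.13×10¹¹ m

For an isothermal black-emitting sphere, (1−a)S·πr² = σ·4πr²·T⁴ ⇒ S = 4σT⁴/(1−a).
S = 4·5.67×10⁻⁸·(415)⁴/0.900 = 7475 W/m².
Flux falls as S = L/(4πd²), so d = √(L/(4πS)) = √(9.20×10²⁷/(4π·7475)).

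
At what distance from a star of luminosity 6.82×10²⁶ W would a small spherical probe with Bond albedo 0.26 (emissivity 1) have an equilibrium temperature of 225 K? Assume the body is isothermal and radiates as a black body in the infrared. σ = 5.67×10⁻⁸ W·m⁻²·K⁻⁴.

d ≈ 2.63×10¹¹ m

For an isothermal black-emitting sphere, (1−a)S·πr² = σ·4πr²·T⁴ ⇒ S = 4σT⁴/(1−a).
S = 4·5.67×10⁻⁸·(225)⁴/0.740 = 785.5 W/m².
Flux falls as S = L/(4πd²), so d = √(L/(4πS)) = √(6.82×10²⁶/(4π·785.5)).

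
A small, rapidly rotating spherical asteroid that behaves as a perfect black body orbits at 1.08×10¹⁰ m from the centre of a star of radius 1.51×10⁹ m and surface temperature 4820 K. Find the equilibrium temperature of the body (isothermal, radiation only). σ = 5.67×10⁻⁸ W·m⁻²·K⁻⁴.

The star's surface emits σT_*⁴; at distance d the flux is S = σT_*⁴(R_*/d)².
S = 5.67×10⁻⁸·(4820)⁴·(1.51×10⁹/1.08×10¹⁰)² = 5.982×10⁵ W/m².
For an isothermal sphere T⁴ = (1−a)S/(4σ) = 2.638×10¹² K⁴.

T ≈ 1270 K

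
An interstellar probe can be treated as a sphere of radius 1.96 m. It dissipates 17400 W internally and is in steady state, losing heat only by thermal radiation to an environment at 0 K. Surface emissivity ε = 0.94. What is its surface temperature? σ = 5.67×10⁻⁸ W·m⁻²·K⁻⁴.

T ≈ 287 K

Steady state: internal power = radiated power, P = εσA T⁴.
Radiating area A = 4πr² = 48.27 m².
T⁴ = P/(εσA) = 17400/(0.94·5.67×10⁻⁸·48.27) = 6.763×10⁹ K⁴.
T = (6.763×10⁹)^(1/4).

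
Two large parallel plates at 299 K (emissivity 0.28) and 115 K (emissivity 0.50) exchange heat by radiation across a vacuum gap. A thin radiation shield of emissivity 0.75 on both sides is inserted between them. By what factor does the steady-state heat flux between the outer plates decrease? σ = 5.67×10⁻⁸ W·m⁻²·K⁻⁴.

factor ≈ 1.36

Without shield: q₀ = σΔ(T⁴)/(1/ε₁+1/ε₂−1) with denominator 4.571.
With shield the two gaps are in series; the resistances add: (1/ε₁+1/ε_s−1)+(1/ε_s+1/ε₂−1) = 3.905+2.333 = 6.238.
Heat-flux ratio q₀/q = 6.238/4.571.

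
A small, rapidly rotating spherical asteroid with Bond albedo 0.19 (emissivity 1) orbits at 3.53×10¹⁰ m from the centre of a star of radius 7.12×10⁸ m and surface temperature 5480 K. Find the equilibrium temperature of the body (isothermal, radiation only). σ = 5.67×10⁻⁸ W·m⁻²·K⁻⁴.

T ≈ 522 K

The star's surface emits σT_*⁴; at distance d the flux is S = σT_*⁴(R_*/d)².
S = 5.67×10⁻⁸·(5480)⁴·(7.12×10⁸/3.53×10¹⁰)² = 20800 W/m².
For an isothermal sphere T⁴ = (1−a)S/(4σ) = 7.429×10¹⁰ K⁴.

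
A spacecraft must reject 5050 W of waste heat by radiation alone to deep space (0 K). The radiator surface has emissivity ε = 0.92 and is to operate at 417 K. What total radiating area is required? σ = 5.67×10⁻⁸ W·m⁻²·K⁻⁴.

P = εσA T⁴ ⇒ A = P/(εσT⁴).
T⁴ = 3.024×10¹⁰ K⁴.
A = 5050/(0.92 × 5.67×10⁻⁸ × 3.024×10¹⁰).

A ≈ 3.20 m²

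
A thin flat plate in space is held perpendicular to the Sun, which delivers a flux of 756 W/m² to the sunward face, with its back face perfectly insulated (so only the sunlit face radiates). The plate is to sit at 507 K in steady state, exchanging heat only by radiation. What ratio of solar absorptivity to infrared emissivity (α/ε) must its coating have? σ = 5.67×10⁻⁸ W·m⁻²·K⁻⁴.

α/ε ≈ 4.96

Balance: αS·A = εσ·1A·T⁴ ⇒ α/ε = σT⁴/S.
α/ε = 5.67×10⁻⁸·(507)⁴/756 = 5.67×10⁻⁸·6.607×10¹⁰/756.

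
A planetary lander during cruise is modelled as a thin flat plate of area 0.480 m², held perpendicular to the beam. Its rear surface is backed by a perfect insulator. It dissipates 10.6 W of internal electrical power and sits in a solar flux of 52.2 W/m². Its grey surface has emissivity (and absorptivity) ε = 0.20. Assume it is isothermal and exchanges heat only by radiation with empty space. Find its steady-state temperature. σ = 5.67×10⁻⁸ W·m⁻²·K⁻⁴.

At steady state, absorbed solar power + internal power = radiated power.
Absorbed: α·S·A_cross = 0.20·52.2·0.4800 = 5.011 W (cross-section A).
Total input = 5.011 + 10.6 = 15.61 W.
Radiated: εσ·A_surf·T⁴ with A_surf = A = 0.4800 m².
T⁴ = 15.61/(0.20·5.67×10⁻⁸·0.4800) = 2.868×10⁹ K⁴.

T ≈ 231 K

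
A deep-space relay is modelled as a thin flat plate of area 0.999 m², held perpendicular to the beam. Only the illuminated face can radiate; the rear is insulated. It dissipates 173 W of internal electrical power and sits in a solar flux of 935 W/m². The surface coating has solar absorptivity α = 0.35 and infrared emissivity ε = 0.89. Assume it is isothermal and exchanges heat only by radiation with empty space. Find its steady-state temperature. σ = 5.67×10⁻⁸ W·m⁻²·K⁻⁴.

T ≈ 316 K

At steady state, absorbed solar power + internal power = radiated power.
Absorbed: α·S·A_cross = 0.35·935·0.9990 = 326.9 W (cross-section A).
Total input = 326.9 + 173 = 499.9 W.
Radiated: εσ·A_surf·T⁴ with A_surf = A = 0.9990 m².
T⁴ = 499.9/(0.89·5.67×10⁻⁸·0.9990) = 9.917×10⁹ K⁴.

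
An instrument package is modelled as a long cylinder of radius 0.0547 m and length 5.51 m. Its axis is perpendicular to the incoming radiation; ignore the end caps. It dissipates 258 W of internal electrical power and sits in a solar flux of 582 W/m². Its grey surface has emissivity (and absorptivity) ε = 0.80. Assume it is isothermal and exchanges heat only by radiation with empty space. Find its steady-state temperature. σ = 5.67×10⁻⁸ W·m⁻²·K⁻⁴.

At steady state, absorbed solar power + internal power = radiated power.
Absorbed: α·S·A_cross = 0.80·582·0.6028 = 280.7 W (cross-section 2rL).
Total input = 280.7 + 258 = 538.7 W.
Radiated: εσ·A_surf·T⁴ with A_surf = 2πrL = 1.894 m².
T⁴ = 538.7/(0.80·5.67×10⁻⁸·1.894) = 6.271×10⁹ K⁴.

T ≈ 281 K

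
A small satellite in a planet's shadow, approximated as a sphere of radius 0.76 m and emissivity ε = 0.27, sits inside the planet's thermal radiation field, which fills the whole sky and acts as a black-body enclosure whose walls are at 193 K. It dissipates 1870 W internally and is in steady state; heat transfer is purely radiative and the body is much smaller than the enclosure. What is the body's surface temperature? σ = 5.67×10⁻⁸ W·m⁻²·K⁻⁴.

T ≈ 367 K

For a small grey body in a large enclosure, net radiated power = εσA(T⁴ − T_w⁴).
Steady state: P = εσA(T⁴ − T_w⁴) with A = 4πr² = 7.258 m².
T⁴ = P/(εσA) + T_w⁴ = 1870/(0.27·5.67×10⁻⁸·7.258) + (193)⁴
    = 1.683×10¹⁰ + 1.387×10⁹ = 1.822×10¹⁰ K⁴.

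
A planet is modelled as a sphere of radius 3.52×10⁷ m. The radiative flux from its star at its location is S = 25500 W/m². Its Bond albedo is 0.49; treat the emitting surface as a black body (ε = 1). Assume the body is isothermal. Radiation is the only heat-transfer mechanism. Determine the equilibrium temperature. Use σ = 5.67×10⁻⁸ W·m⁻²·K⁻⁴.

At equilibrium, absorbed power = emitted power.
Absorbing cross-section = πr² = 3.893×10¹⁵ m²; emitting surface = 4πr² = 1.557×10¹⁶ m² (ratio 4).
(1−a)S·A_cross = εσ·A_surf·T⁴  ⇒  T⁴ = (1−a)S/(4σ).
T⁴ = 0.510·25500/(4·5.67×10⁻⁸) = 5.734×10¹⁰ K⁴.
T = (5.734×10¹⁰)^(1/4).

T ≈ 489 K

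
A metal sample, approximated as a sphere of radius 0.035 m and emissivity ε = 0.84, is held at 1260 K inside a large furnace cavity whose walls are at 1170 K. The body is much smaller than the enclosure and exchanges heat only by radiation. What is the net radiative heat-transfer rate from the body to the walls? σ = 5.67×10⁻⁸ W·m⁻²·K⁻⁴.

P_net ≈ 474 W

For a small grey body in a large enclosure: P_net = εσA(T_body⁴ − T_wall⁴).
A = 4πr² = 0.01539 m²; T_body⁴ − T_wall⁴ = 2.520×10¹² − 1.874×10¹² = 6.466×10¹¹ K⁴.
|P_net| = 0.84·5.67×10⁻⁸·0.01539·6.466×10¹¹.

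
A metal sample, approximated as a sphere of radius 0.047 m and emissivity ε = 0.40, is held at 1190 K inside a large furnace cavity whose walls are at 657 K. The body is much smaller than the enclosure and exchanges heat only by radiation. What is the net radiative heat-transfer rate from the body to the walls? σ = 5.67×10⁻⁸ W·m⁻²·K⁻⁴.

For a small grey body in a large enclosure: P_net = εσA(T_body⁴ − T_wall⁴).
A = 4πr² = 0.02776 m²; T_body⁴ − T_wall⁴ = 2.005×10¹² − 1.863×10¹¹ = 1.819×10¹² K⁴.
|P_net| = 0.40·5.67×10⁻⁸·0.02776·1.819×10¹².

P_net ≈ 1150 W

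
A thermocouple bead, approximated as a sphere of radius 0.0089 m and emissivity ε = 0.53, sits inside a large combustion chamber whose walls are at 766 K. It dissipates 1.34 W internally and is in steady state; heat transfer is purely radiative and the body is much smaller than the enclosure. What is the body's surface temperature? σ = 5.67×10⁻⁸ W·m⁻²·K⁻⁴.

T ≈ 790 K

For a small grey body in a large enclosure, net radiated power = εσA(T⁴ − T_w⁴).
Steady state: P = εσA(T⁴ − T_w⁴) with A = 4πr² = 9.954×10⁻⁴ m².
T⁴ = P/(εσA) + T_w⁴ = 1.34/(0.53·5.67×10⁻⁸·9.954×10⁻⁴) + (766)⁴
    = 4.480×10¹⁰ + 3.443×10¹¹ = 3.891×10¹¹ K⁴.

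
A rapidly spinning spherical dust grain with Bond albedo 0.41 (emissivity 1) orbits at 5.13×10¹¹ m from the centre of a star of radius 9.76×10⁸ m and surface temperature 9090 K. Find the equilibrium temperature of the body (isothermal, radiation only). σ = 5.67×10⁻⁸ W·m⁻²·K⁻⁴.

The star's surface emits σT_*⁴; at distance d the flux is S = σT_*⁴(R_*/d)².
S = 5.67×10⁻⁸·(9090)⁴·(9.76×10⁸/5.13×10¹¹)² = 1401 W/m².
For an isothermal sphere T⁴ = (1−a)S/(4σ) = 3.645×10⁹ K⁴.

T ≈ 246 K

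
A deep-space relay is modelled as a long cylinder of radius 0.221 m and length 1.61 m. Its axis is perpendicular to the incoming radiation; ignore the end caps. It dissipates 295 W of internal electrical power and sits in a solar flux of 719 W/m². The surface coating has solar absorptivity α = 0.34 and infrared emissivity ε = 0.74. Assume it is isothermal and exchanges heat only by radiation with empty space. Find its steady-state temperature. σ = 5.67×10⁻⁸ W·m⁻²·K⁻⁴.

At steady state, absorbed solar power + internal power = radiated power.
Absorbed: α·S·A_cross = 0.34·719·0.7116 = 174.0 W (cross-section 2rL).
Total input = 174.0 + 295 = 469.0 W.
Radiated: εσ·A_surf·T⁴ with A_surf = 2πrL = 2.236 m².
T⁴ = 469.0/(0.74·5.67×10⁻⁸·2.236) = 4.999×10⁹ K⁴.

T ≈ 266 K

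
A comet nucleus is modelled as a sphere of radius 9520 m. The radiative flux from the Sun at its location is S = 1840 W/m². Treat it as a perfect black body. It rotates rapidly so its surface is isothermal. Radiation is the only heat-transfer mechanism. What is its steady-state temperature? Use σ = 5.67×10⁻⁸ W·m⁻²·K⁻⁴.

T ≈ 300 K

At equilibrium, absorbed power = emitted power.
Absorbing cross-section = πr² = 2.847×10⁸ m²; emitting surface = 4πr² = 1.139×10⁹ m² (ratio 4).
S·A_cross = εσ·A_surf·T⁴  ⇒  T⁴ = S/(4σ).
T⁴ = 1.00·1840/(4·5.67×10⁻⁸) = 8.113×10⁹ K⁴.
T = (8.113×10⁹)^(1/4).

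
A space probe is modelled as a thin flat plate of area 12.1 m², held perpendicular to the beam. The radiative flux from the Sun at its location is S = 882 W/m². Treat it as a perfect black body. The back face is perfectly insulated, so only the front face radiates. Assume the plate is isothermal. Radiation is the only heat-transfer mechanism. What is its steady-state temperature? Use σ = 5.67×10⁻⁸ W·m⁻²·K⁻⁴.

T ≈ 353 K

At equilibrium, absorbed power = emitted power.
Absorbing cross-section = A = 12.10 m²; emitting surface = A = 12.10 m² (ratio 1).
S·A_cross = εσ·A_surf·T⁴  ⇒  T⁴ = S/(1σ).
T⁴ = 1.00·882/(1·5.67×10⁻⁸) = 1.556×10¹⁰ K⁴.
T = (1.556×10¹⁰)^(1/4).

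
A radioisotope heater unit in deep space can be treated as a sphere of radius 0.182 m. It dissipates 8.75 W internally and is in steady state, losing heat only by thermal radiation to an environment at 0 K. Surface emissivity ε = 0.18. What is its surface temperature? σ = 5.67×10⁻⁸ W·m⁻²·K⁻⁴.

Steady state: internal power = radiated power, P = εσA T⁴.
Radiating area A = 4πr² = 0.4162 m².
T⁴ = P/(εσA) = 8.75/(0.18·5.67×10⁻⁸·0.4162) = 2.060×10⁹ K⁴.
T = (2.060×10⁹)^(1/4).

T ≈ 213 K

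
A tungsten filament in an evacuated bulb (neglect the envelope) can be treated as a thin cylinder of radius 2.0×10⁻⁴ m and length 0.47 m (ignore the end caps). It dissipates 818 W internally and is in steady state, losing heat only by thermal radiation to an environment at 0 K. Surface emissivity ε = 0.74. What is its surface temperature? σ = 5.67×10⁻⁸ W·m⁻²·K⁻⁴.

Steady state: internal power = radiated power, P = εσA T⁴.
Radiating area A = 2πrL = 5.906×10⁻⁴ m².
T⁴ = P/(εσA) = 818/(0.74·5.67×10⁻⁸·5.906×10⁻⁴) = 3.301×10¹³ K⁴.
T = (3.301×10¹³)^(1/4).

T ≈ 2400 K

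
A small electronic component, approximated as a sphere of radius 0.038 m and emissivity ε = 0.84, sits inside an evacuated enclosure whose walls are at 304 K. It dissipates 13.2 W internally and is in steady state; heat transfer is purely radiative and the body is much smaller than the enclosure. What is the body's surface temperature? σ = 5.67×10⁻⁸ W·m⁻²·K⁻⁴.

T ≈ 393 K

For a small grey body in a large enclosure, net radiated power = εσA(T⁴ − T_w⁴).
Steady state: P = εσA(T⁴ − T_w⁴) with A = 4πr² = 0.01815 m².
T⁴ = P/(εσA) + T_w⁴ = 13.2/(0.84·5.67×10⁻⁸·0.01815) + (304)⁴
    = 1.527×10¹⁰ + 8.541×10⁹ = 2.381×10¹⁰ K⁴.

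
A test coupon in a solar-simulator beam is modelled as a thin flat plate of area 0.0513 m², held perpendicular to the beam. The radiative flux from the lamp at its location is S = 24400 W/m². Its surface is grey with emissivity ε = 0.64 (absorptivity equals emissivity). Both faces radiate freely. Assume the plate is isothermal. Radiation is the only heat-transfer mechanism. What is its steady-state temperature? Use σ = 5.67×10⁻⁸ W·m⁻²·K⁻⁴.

T ≈ 681 K

At equilibrium, absorbed power = emitted power.
Absorbing cross-section = A = 0.05130 m²; emitting surface = 2A = 0.1026 m² (ratio 2).
εS·A_cross = εσ·A_surf·T⁴  ⇒  T⁴ = S/(2σ)   (ε cancels).
T⁴ = 24400/(2·5.67×10⁻⁸) = 2.152×10¹¹ K⁴.
T = (2.152×10¹¹)^(1/4).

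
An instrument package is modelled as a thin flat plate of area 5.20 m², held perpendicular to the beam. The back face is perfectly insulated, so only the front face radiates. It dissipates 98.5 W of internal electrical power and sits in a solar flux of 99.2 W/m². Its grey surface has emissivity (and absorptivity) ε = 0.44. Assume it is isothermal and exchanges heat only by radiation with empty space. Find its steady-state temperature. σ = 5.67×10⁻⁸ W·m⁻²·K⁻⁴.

T ≈ 224 K

At steady state, absorbed solar power + internal power = radiated power.
Absorbed: α·S·A_cross = 0.44·99.2·5.200 = 227.0 W (cross-section A).
Total input = 227.0 + 98.5 = 325.5 W.
Radiated: εσ·A_surf·T⁴ with A_surf = A = 5.200 m².
T⁴ = 325.5/(0.44·5.67×10⁻⁸·5.200) = 2.509×10⁹ K⁴.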